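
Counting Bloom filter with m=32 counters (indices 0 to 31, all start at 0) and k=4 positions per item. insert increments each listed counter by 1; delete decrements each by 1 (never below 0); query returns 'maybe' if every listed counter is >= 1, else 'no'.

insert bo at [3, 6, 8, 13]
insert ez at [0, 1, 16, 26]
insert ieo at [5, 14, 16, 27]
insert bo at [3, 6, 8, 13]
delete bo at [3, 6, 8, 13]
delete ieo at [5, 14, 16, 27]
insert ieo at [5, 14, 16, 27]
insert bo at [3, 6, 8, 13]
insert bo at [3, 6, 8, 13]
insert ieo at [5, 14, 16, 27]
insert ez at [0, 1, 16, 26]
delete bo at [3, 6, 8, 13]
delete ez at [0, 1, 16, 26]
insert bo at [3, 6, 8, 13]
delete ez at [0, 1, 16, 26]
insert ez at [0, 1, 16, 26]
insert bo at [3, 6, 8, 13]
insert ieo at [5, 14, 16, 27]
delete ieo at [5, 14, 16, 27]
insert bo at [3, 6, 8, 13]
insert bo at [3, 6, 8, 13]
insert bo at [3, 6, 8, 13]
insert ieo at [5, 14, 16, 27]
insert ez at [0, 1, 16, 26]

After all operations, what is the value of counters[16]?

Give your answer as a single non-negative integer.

Step 1: insert bo at [3, 6, 8, 13] -> counters=[0,0,0,1,0,0,1,0,1,0,0,0,0,1,0,0,0,0,0,0,0,0,0,0,0,0,0,0,0,0,0,0]
Step 2: insert ez at [0, 1, 16, 26] -> counters=[1,1,0,1,0,0,1,0,1,0,0,0,0,1,0,0,1,0,0,0,0,0,0,0,0,0,1,0,0,0,0,0]
Step 3: insert ieo at [5, 14, 16, 27] -> counters=[1,1,0,1,0,1,1,0,1,0,0,0,0,1,1,0,2,0,0,0,0,0,0,0,0,0,1,1,0,0,0,0]
Step 4: insert bo at [3, 6, 8, 13] -> counters=[1,1,0,2,0,1,2,0,2,0,0,0,0,2,1,0,2,0,0,0,0,0,0,0,0,0,1,1,0,0,0,0]
Step 5: delete bo at [3, 6, 8, 13] -> counters=[1,1,0,1,0,1,1,0,1,0,0,0,0,1,1,0,2,0,0,0,0,0,0,0,0,0,1,1,0,0,0,0]
Step 6: delete ieo at [5, 14, 16, 27] -> counters=[1,1,0,1,0,0,1,0,1,0,0,0,0,1,0,0,1,0,0,0,0,0,0,0,0,0,1,0,0,0,0,0]
Step 7: insert ieo at [5, 14, 16, 27] -> counters=[1,1,0,1,0,1,1,0,1,0,0,0,0,1,1,0,2,0,0,0,0,0,0,0,0,0,1,1,0,0,0,0]
Step 8: insert bo at [3, 6, 8, 13] -> counters=[1,1,0,2,0,1,2,0,2,0,0,0,0,2,1,0,2,0,0,0,0,0,0,0,0,0,1,1,0,0,0,0]
Step 9: insert bo at [3, 6, 8, 13] -> counters=[1,1,0,3,0,1,3,0,3,0,0,0,0,3,1,0,2,0,0,0,0,0,0,0,0,0,1,1,0,0,0,0]
Step 10: insert ieo at [5, 14, 16, 27] -> counters=[1,1,0,3,0,2,3,0,3,0,0,0,0,3,2,0,3,0,0,0,0,0,0,0,0,0,1,2,0,0,0,0]
Step 11: insert ez at [0, 1, 16, 26] -> counters=[2,2,0,3,0,2,3,0,3,0,0,0,0,3,2,0,4,0,0,0,0,0,0,0,0,0,2,2,0,0,0,0]
Step 12: delete bo at [3, 6, 8, 13] -> counters=[2,2,0,2,0,2,2,0,2,0,0,0,0,2,2,0,4,0,0,0,0,0,0,0,0,0,2,2,0,0,0,0]
Step 13: delete ez at [0, 1, 16, 26] -> counters=[1,1,0,2,0,2,2,0,2,0,0,0,0,2,2,0,3,0,0,0,0,0,0,0,0,0,1,2,0,0,0,0]
Step 14: insert bo at [3, 6, 8, 13] -> counters=[1,1,0,3,0,2,3,0,3,0,0,0,0,3,2,0,3,0,0,0,0,0,0,0,0,0,1,2,0,0,0,0]
Step 15: delete ez at [0, 1, 16, 26] -> counters=[0,0,0,3,0,2,3,0,3,0,0,0,0,3,2,0,2,0,0,0,0,0,0,0,0,0,0,2,0,0,0,0]
Step 16: insert ez at [0, 1, 16, 26] -> counters=[1,1,0,3,0,2,3,0,3,0,0,0,0,3,2,0,3,0,0,0,0,0,0,0,0,0,1,2,0,0,0,0]
Step 17: insert bo at [3, 6, 8, 13] -> counters=[1,1,0,4,0,2,4,0,4,0,0,0,0,4,2,0,3,0,0,0,0,0,0,0,0,0,1,2,0,0,0,0]
Step 18: insert ieo at [5, 14, 16, 27] -> counters=[1,1,0,4,0,3,4,0,4,0,0,0,0,4,3,0,4,0,0,0,0,0,0,0,0,0,1,3,0,0,0,0]
Step 19: delete ieo at [5, 14, 16, 27] -> counters=[1,1,0,4,0,2,4,0,4,0,0,0,0,4,2,0,3,0,0,0,0,0,0,0,0,0,1,2,0,0,0,0]
Step 20: insert bo at [3, 6, 8, 13] -> counters=[1,1,0,5,0,2,5,0,5,0,0,0,0,5,2,0,3,0,0,0,0,0,0,0,0,0,1,2,0,0,0,0]
Step 21: insert bo at [3, 6, 8, 13] -> counters=[1,1,0,6,0,2,6,0,6,0,0,0,0,6,2,0,3,0,0,0,0,0,0,0,0,0,1,2,0,0,0,0]
Step 22: insert bo at [3, 6, 8, 13] -> counters=[1,1,0,7,0,2,7,0,7,0,0,0,0,7,2,0,3,0,0,0,0,0,0,0,0,0,1,2,0,0,0,0]
Step 23: insert ieo at [5, 14, 16, 27] -> counters=[1,1,0,7,0,3,7,0,7,0,0,0,0,7,3,0,4,0,0,0,0,0,0,0,0,0,1,3,0,0,0,0]
Step 24: insert ez at [0, 1, 16, 26] -> counters=[2,2,0,7,0,3,7,0,7,0,0,0,0,7,3,0,5,0,0,0,0,0,0,0,0,0,2,3,0,0,0,0]
Final counters=[2,2,0,7,0,3,7,0,7,0,0,0,0,7,3,0,5,0,0,0,0,0,0,0,0,0,2,3,0,0,0,0] -> counters[16]=5

Answer: 5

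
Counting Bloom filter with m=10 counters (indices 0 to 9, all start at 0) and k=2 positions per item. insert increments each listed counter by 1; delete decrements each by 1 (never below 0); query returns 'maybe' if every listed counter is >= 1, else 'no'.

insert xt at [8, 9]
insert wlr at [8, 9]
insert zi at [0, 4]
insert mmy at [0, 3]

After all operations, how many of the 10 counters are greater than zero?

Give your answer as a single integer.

Answer: 5

Derivation:
Step 1: insert xt at [8, 9] -> counters=[0,0,0,0,0,0,0,0,1,1]
Step 2: insert wlr at [8, 9] -> counters=[0,0,0,0,0,0,0,0,2,2]
Step 3: insert zi at [0, 4] -> counters=[1,0,0,0,1,0,0,0,2,2]
Step 4: insert mmy at [0, 3] -> counters=[2,0,0,1,1,0,0,0,2,2]
Final counters=[2,0,0,1,1,0,0,0,2,2] -> 5 nonzero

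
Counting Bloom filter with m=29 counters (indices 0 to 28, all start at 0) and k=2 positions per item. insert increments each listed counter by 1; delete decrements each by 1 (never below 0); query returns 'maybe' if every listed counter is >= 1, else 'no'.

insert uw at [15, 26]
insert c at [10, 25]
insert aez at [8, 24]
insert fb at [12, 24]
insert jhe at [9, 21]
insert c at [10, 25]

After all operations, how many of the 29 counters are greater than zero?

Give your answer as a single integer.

Answer: 9

Derivation:
Step 1: insert uw at [15, 26] -> counters=[0,0,0,0,0,0,0,0,0,0,0,0,0,0,0,1,0,0,0,0,0,0,0,0,0,0,1,0,0]
Step 2: insert c at [10, 25] -> counters=[0,0,0,0,0,0,0,0,0,0,1,0,0,0,0,1,0,0,0,0,0,0,0,0,0,1,1,0,0]
Step 3: insert aez at [8, 24] -> counters=[0,0,0,0,0,0,0,0,1,0,1,0,0,0,0,1,0,0,0,0,0,0,0,0,1,1,1,0,0]
Step 4: insert fb at [12, 24] -> counters=[0,0,0,0,0,0,0,0,1,0,1,0,1,0,0,1,0,0,0,0,0,0,0,0,2,1,1,0,0]
Step 5: insert jhe at [9, 21] -> counters=[0,0,0,0,0,0,0,0,1,1,1,0,1,0,0,1,0,0,0,0,0,1,0,0,2,1,1,0,0]
Step 6: insert c at [10, 25] -> counters=[0,0,0,0,0,0,0,0,1,1,2,0,1,0,0,1,0,0,0,0,0,1,0,0,2,2,1,0,0]
Final counters=[0,0,0,0,0,0,0,0,1,1,2,0,1,0,0,1,0,0,0,0,0,1,0,0,2,2,1,0,0] -> 9 nonzero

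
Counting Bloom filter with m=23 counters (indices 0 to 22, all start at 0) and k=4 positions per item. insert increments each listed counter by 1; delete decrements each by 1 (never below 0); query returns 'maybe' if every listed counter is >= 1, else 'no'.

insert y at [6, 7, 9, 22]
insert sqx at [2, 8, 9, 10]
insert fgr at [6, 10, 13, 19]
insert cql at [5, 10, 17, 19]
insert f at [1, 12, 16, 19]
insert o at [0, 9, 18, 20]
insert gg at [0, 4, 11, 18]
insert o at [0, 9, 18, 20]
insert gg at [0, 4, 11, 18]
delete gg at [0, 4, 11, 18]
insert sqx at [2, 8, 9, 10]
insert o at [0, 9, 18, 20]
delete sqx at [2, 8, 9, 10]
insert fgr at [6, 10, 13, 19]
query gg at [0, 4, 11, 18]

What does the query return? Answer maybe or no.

Answer: maybe

Derivation:
Step 1: insert y at [6, 7, 9, 22] -> counters=[0,0,0,0,0,0,1,1,0,1,0,0,0,0,0,0,0,0,0,0,0,0,1]
Step 2: insert sqx at [2, 8, 9, 10] -> counters=[0,0,1,0,0,0,1,1,1,2,1,0,0,0,0,0,0,0,0,0,0,0,1]
Step 3: insert fgr at [6, 10, 13, 19] -> counters=[0,0,1,0,0,0,2,1,1,2,2,0,0,1,0,0,0,0,0,1,0,0,1]
Step 4: insert cql at [5, 10, 17, 19] -> counters=[0,0,1,0,0,1,2,1,1,2,3,0,0,1,0,0,0,1,0,2,0,0,1]
Step 5: insert f at [1, 12, 16, 19] -> counters=[0,1,1,0,0,1,2,1,1,2,3,0,1,1,0,0,1,1,0,3,0,0,1]
Step 6: insert o at [0, 9, 18, 20] -> counters=[1,1,1,0,0,1,2,1,1,3,3,0,1,1,0,0,1,1,1,3,1,0,1]
Step 7: insert gg at [0, 4, 11, 18] -> counters=[2,1,1,0,1,1,2,1,1,3,3,1,1,1,0,0,1,1,2,3,1,0,1]
Step 8: insert o at [0, 9, 18, 20] -> counters=[3,1,1,0,1,1,2,1,1,4,3,1,1,1,0,0,1,1,3,3,2,0,1]
Step 9: insert gg at [0, 4, 11, 18] -> counters=[4,1,1,0,2,1,2,1,1,4,3,2,1,1,0,0,1,1,4,3,2,0,1]
Step 10: delete gg at [0, 4, 11, 18] -> counters=[3,1,1,0,1,1,2,1,1,4,3,1,1,1,0,0,1,1,3,3,2,0,1]
Step 11: insert sqx at [2, 8, 9, 10] -> counters=[3,1,2,0,1,1,2,1,2,5,4,1,1,1,0,0,1,1,3,3,2,0,1]
Step 12: insert o at [0, 9, 18, 20] -> counters=[4,1,2,0,1,1,2,1,2,6,4,1,1,1,0,0,1,1,4,3,3,0,1]
Step 13: delete sqx at [2, 8, 9, 10] -> counters=[4,1,1,0,1,1,2,1,1,5,3,1,1,1,0,0,1,1,4,3,3,0,1]
Step 14: insert fgr at [6, 10, 13, 19] -> counters=[4,1,1,0,1,1,3,1,1,5,4,1,1,2,0,0,1,1,4,4,3,0,1]
Query gg: check counters[0]=4 counters[4]=1 counters[11]=1 counters[18]=4 -> maybe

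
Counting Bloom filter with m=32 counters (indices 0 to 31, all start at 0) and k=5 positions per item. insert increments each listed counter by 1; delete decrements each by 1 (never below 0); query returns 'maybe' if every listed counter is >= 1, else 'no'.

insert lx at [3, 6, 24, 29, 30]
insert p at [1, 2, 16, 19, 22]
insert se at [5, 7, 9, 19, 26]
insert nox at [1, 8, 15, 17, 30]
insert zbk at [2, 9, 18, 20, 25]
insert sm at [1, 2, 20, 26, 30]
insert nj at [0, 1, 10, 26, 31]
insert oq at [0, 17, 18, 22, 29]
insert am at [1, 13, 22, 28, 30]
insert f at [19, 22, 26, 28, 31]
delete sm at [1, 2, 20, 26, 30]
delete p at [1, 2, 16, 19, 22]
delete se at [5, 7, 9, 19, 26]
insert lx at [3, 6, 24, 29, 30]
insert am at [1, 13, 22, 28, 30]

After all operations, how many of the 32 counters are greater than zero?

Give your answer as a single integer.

Answer: 22

Derivation:
Step 1: insert lx at [3, 6, 24, 29, 30] -> counters=[0,0,0,1,0,0,1,0,0,0,0,0,0,0,0,0,0,0,0,0,0,0,0,0,1,0,0,0,0,1,1,0]
Step 2: insert p at [1, 2, 16, 19, 22] -> counters=[0,1,1,1,0,0,1,0,0,0,0,0,0,0,0,0,1,0,0,1,0,0,1,0,1,0,0,0,0,1,1,0]
Step 3: insert se at [5, 7, 9, 19, 26] -> counters=[0,1,1,1,0,1,1,1,0,1,0,0,0,0,0,0,1,0,0,2,0,0,1,0,1,0,1,0,0,1,1,0]
Step 4: insert nox at [1, 8, 15, 17, 30] -> counters=[0,2,1,1,0,1,1,1,1,1,0,0,0,0,0,1,1,1,0,2,0,0,1,0,1,0,1,0,0,1,2,0]
Step 5: insert zbk at [2, 9, 18, 20, 25] -> counters=[0,2,2,1,0,1,1,1,1,2,0,0,0,0,0,1,1,1,1,2,1,0,1,0,1,1,1,0,0,1,2,0]
Step 6: insert sm at [1, 2, 20, 26, 30] -> counters=[0,3,3,1,0,1,1,1,1,2,0,0,0,0,0,1,1,1,1,2,2,0,1,0,1,1,2,0,0,1,3,0]
Step 7: insert nj at [0, 1, 10, 26, 31] -> counters=[1,4,3,1,0,1,1,1,1,2,1,0,0,0,0,1,1,1,1,2,2,0,1,0,1,1,3,0,0,1,3,1]
Step 8: insert oq at [0, 17, 18, 22, 29] -> counters=[2,4,3,1,0,1,1,1,1,2,1,0,0,0,0,1,1,2,2,2,2,0,2,0,1,1,3,0,0,2,3,1]
Step 9: insert am at [1, 13, 22, 28, 30] -> counters=[2,5,3,1,0,1,1,1,1,2,1,0,0,1,0,1,1,2,2,2,2,0,3,0,1,1,3,0,1,2,4,1]
Step 10: insert f at [19, 22, 26, 28, 31] -> counters=[2,5,3,1,0,1,1,1,1,2,1,0,0,1,0,1,1,2,2,3,2,0,4,0,1,1,4,0,2,2,4,2]
Step 11: delete sm at [1, 2, 20, 26, 30] -> counters=[2,4,2,1,0,1,1,1,1,2,1,0,0,1,0,1,1,2,2,3,1,0,4,0,1,1,3,0,2,2,3,2]
Step 12: delete p at [1, 2, 16, 19, 22] -> counters=[2,3,1,1,0,1,1,1,1,2,1,0,0,1,0,1,0,2,2,2,1,0,3,0,1,1,3,0,2,2,3,2]
Step 13: delete se at [5, 7, 9, 19, 26] -> counters=[2,3,1,1,0,0,1,0,1,1,1,0,0,1,0,1,0,2,2,1,1,0,3,0,1,1,2,0,2,2,3,2]
Step 14: insert lx at [3, 6, 24, 29, 30] -> counters=[2,3,1,2,0,0,2,0,1,1,1,0,0,1,0,1,0,2,2,1,1,0,3,0,2,1,2,0,2,3,4,2]
Step 15: insert am at [1, 13, 22, 28, 30] -> counters=[2,4,1,2,0,0,2,0,1,1,1,0,0,2,0,1,0,2,2,1,1,0,4,0,2,1,2,0,3,3,5,2]
Final counters=[2,4,1,2,0,0,2,0,1,1,1,0,0,2,0,1,0,2,2,1,1,0,4,0,2,1,2,0,3,3,5,2] -> 22 nonzero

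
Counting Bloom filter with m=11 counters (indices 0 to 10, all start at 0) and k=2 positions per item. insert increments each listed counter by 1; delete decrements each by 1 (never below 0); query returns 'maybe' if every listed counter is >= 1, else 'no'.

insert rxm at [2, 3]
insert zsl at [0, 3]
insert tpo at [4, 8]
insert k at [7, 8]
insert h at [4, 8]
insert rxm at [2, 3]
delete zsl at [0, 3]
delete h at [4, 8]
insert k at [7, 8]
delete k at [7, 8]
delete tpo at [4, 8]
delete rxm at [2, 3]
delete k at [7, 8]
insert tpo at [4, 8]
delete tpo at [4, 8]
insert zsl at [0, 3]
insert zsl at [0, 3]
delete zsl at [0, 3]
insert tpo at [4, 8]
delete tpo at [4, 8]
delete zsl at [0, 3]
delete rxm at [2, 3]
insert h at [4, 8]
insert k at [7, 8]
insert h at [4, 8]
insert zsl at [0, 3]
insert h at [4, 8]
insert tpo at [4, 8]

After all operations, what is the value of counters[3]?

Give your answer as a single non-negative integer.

Answer: 1

Derivation:
Step 1: insert rxm at [2, 3] -> counters=[0,0,1,1,0,0,0,0,0,0,0]
Step 2: insert zsl at [0, 3] -> counters=[1,0,1,2,0,0,0,0,0,0,0]
Step 3: insert tpo at [4, 8] -> counters=[1,0,1,2,1,0,0,0,1,0,0]
Step 4: insert k at [7, 8] -> counters=[1,0,1,2,1,0,0,1,2,0,0]
Step 5: insert h at [4, 8] -> counters=[1,0,1,2,2,0,0,1,3,0,0]
Step 6: insert rxm at [2, 3] -> counters=[1,0,2,3,2,0,0,1,3,0,0]
Step 7: delete zsl at [0, 3] -> counters=[0,0,2,2,2,0,0,1,3,0,0]
Step 8: delete h at [4, 8] -> counters=[0,0,2,2,1,0,0,1,2,0,0]
Step 9: insert k at [7, 8] -> counters=[0,0,2,2,1,0,0,2,3,0,0]
Step 10: delete k at [7, 8] -> counters=[0,0,2,2,1,0,0,1,2,0,0]
Step 11: delete tpo at [4, 8] -> counters=[0,0,2,2,0,0,0,1,1,0,0]
Step 12: delete rxm at [2, 3] -> counters=[0,0,1,1,0,0,0,1,1,0,0]
Step 13: delete k at [7, 8] -> counters=[0,0,1,1,0,0,0,0,0,0,0]
Step 14: insert tpo at [4, 8] -> counters=[0,0,1,1,1,0,0,0,1,0,0]
Step 15: delete tpo at [4, 8] -> counters=[0,0,1,1,0,0,0,0,0,0,0]
Step 16: insert zsl at [0, 3] -> counters=[1,0,1,2,0,0,0,0,0,0,0]
Step 17: insert zsl at [0, 3] -> counters=[2,0,1,3,0,0,0,0,0,0,0]
Step 18: delete zsl at [0, 3] -> counters=[1,0,1,2,0,0,0,0,0,0,0]
Step 19: insert tpo at [4, 8] -> counters=[1,0,1,2,1,0,0,0,1,0,0]
Step 20: delete tpo at [4, 8] -> counters=[1,0,1,2,0,0,0,0,0,0,0]
Step 21: delete zsl at [0, 3] -> counters=[0,0,1,1,0,0,0,0,0,0,0]
Step 22: delete rxm at [2, 3] -> counters=[0,0,0,0,0,0,0,0,0,0,0]
Step 23: insert h at [4, 8] -> counters=[0,0,0,0,1,0,0,0,1,0,0]
Step 24: insert k at [7, 8] -> counters=[0,0,0,0,1,0,0,1,2,0,0]
Step 25: insert h at [4, 8] -> counters=[0,0,0,0,2,0,0,1,3,0,0]
Step 26: insert zsl at [0, 3] -> counters=[1,0,0,1,2,0,0,1,3,0,0]
Step 27: insert h at [4, 8] -> counters=[1,0,0,1,3,0,0,1,4,0,0]
Step 28: insert tpo at [4, 8] -> counters=[1,0,0,1,4,0,0,1,5,0,0]
Final counters=[1,0,0,1,4,0,0,1,5,0,0] -> counters[3]=1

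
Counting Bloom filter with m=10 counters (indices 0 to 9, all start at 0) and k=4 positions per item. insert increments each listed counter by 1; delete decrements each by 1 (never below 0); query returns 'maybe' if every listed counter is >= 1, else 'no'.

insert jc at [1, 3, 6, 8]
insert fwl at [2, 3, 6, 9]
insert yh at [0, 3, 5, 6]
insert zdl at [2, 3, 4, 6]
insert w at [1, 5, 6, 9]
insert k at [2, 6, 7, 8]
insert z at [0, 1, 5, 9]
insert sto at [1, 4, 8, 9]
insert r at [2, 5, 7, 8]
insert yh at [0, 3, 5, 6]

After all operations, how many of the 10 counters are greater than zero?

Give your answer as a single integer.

Step 1: insert jc at [1, 3, 6, 8] -> counters=[0,1,0,1,0,0,1,0,1,0]
Step 2: insert fwl at [2, 3, 6, 9] -> counters=[0,1,1,2,0,0,2,0,1,1]
Step 3: insert yh at [0, 3, 5, 6] -> counters=[1,1,1,3,0,1,3,0,1,1]
Step 4: insert zdl at [2, 3, 4, 6] -> counters=[1,1,2,4,1,1,4,0,1,1]
Step 5: insert w at [1, 5, 6, 9] -> counters=[1,2,2,4,1,2,5,0,1,2]
Step 6: insert k at [2, 6, 7, 8] -> counters=[1,2,3,4,1,2,6,1,2,2]
Step 7: insert z at [0, 1, 5, 9] -> counters=[2,3,3,4,1,3,6,1,2,3]
Step 8: insert sto at [1, 4, 8, 9] -> counters=[2,4,3,4,2,3,6,1,3,4]
Step 9: insert r at [2, 5, 7, 8] -> counters=[2,4,4,4,2,4,6,2,4,4]
Step 10: insert yh at [0, 3, 5, 6] -> counters=[3,4,4,5,2,5,7,2,4,4]
Final counters=[3,4,4,5,2,5,7,2,4,4] -> 10 nonzero

Answer: 10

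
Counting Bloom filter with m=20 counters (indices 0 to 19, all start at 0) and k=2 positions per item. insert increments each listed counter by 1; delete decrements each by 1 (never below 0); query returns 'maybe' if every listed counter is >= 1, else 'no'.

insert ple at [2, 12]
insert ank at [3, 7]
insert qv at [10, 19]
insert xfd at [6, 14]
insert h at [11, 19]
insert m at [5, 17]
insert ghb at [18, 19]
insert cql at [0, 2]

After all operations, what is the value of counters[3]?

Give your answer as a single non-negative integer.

Answer: 1

Derivation:
Step 1: insert ple at [2, 12] -> counters=[0,0,1,0,0,0,0,0,0,0,0,0,1,0,0,0,0,0,0,0]
Step 2: insert ank at [3, 7] -> counters=[0,0,1,1,0,0,0,1,0,0,0,0,1,0,0,0,0,0,0,0]
Step 3: insert qv at [10, 19] -> counters=[0,0,1,1,0,0,0,1,0,0,1,0,1,0,0,0,0,0,0,1]
Step 4: insert xfd at [6, 14] -> counters=[0,0,1,1,0,0,1,1,0,0,1,0,1,0,1,0,0,0,0,1]
Step 5: insert h at [11, 19] -> counters=[0,0,1,1,0,0,1,1,0,0,1,1,1,0,1,0,0,0,0,2]
Step 6: insert m at [5, 17] -> counters=[0,0,1,1,0,1,1,1,0,0,1,1,1,0,1,0,0,1,0,2]
Step 7: insert ghb at [18, 19] -> counters=[0,0,1,1,0,1,1,1,0,0,1,1,1,0,1,0,0,1,1,3]
Step 8: insert cql at [0, 2] -> counters=[1,0,2,1,0,1,1,1,0,0,1,1,1,0,1,0,0,1,1,3]
Final counters=[1,0,2,1,0,1,1,1,0,0,1,1,1,0,1,0,0,1,1,3] -> counters[3]=1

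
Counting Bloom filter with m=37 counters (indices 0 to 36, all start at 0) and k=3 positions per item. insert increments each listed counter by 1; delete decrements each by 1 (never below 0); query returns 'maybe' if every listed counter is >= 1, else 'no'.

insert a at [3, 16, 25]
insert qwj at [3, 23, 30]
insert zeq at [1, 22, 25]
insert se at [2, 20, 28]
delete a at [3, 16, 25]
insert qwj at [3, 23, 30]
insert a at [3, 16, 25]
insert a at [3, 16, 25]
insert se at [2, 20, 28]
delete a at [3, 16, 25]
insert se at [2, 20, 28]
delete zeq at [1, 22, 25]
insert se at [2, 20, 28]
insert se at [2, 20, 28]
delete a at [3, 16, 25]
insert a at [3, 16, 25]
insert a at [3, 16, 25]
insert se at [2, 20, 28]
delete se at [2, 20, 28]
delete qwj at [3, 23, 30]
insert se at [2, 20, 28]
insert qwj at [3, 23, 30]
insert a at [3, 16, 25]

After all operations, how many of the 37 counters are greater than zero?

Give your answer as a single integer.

Answer: 8

Derivation:
Step 1: insert a at [3, 16, 25] -> counters=[0,0,0,1,0,0,0,0,0,0,0,0,0,0,0,0,1,0,0,0,0,0,0,0,0,1,0,0,0,0,0,0,0,0,0,0,0]
Step 2: insert qwj at [3, 23, 30] -> counters=[0,0,0,2,0,0,0,0,0,0,0,0,0,0,0,0,1,0,0,0,0,0,0,1,0,1,0,0,0,0,1,0,0,0,0,0,0]
Step 3: insert zeq at [1, 22, 25] -> counters=[0,1,0,2,0,0,0,0,0,0,0,0,0,0,0,0,1,0,0,0,0,0,1,1,0,2,0,0,0,0,1,0,0,0,0,0,0]
Step 4: insert se at [2, 20, 28] -> counters=[0,1,1,2,0,0,0,0,0,0,0,0,0,0,0,0,1,0,0,0,1,0,1,1,0,2,0,0,1,0,1,0,0,0,0,0,0]
Step 5: delete a at [3, 16, 25] -> counters=[0,1,1,1,0,0,0,0,0,0,0,0,0,0,0,0,0,0,0,0,1,0,1,1,0,1,0,0,1,0,1,0,0,0,0,0,0]
Step 6: insert qwj at [3, 23, 30] -> counters=[0,1,1,2,0,0,0,0,0,0,0,0,0,0,0,0,0,0,0,0,1,0,1,2,0,1,0,0,1,0,2,0,0,0,0,0,0]
Step 7: insert a at [3, 16, 25] -> counters=[0,1,1,3,0,0,0,0,0,0,0,0,0,0,0,0,1,0,0,0,1,0,1,2,0,2,0,0,1,0,2,0,0,0,0,0,0]
Step 8: insert a at [3, 16, 25] -> counters=[0,1,1,4,0,0,0,0,0,0,0,0,0,0,0,0,2,0,0,0,1,0,1,2,0,3,0,0,1,0,2,0,0,0,0,0,0]
Step 9: insert se at [2, 20, 28] -> counters=[0,1,2,4,0,0,0,0,0,0,0,0,0,0,0,0,2,0,0,0,2,0,1,2,0,3,0,0,2,0,2,0,0,0,0,0,0]
Step 10: delete a at [3, 16, 25] -> counters=[0,1,2,3,0,0,0,0,0,0,0,0,0,0,0,0,1,0,0,0,2,0,1,2,0,2,0,0,2,0,2,0,0,0,0,0,0]
Step 11: insert se at [2, 20, 28] -> counters=[0,1,3,3,0,0,0,0,0,0,0,0,0,0,0,0,1,0,0,0,3,0,1,2,0,2,0,0,3,0,2,0,0,0,0,0,0]
Step 12: delete zeq at [1, 22, 25] -> counters=[0,0,3,3,0,0,0,0,0,0,0,0,0,0,0,0,1,0,0,0,3,0,0,2,0,1,0,0,3,0,2,0,0,0,0,0,0]
Step 13: insert se at [2, 20, 28] -> counters=[0,0,4,3,0,0,0,0,0,0,0,0,0,0,0,0,1,0,0,0,4,0,0,2,0,1,0,0,4,0,2,0,0,0,0,0,0]
Step 14: insert se at [2, 20, 28] -> counters=[0,0,5,3,0,0,0,0,0,0,0,0,0,0,0,0,1,0,0,0,5,0,0,2,0,1,0,0,5,0,2,0,0,0,0,0,0]
Step 15: delete a at [3, 16, 25] -> counters=[0,0,5,2,0,0,0,0,0,0,0,0,0,0,0,0,0,0,0,0,5,0,0,2,0,0,0,0,5,0,2,0,0,0,0,0,0]
Step 16: insert a at [3, 16, 25] -> counters=[0,0,5,3,0,0,0,0,0,0,0,0,0,0,0,0,1,0,0,0,5,0,0,2,0,1,0,0,5,0,2,0,0,0,0,0,0]
Step 17: insert a at [3, 16, 25] -> counters=[0,0,5,4,0,0,0,0,0,0,0,0,0,0,0,0,2,0,0,0,5,0,0,2,0,2,0,0,5,0,2,0,0,0,0,0,0]
Step 18: insert se at [2, 20, 28] -> counters=[0,0,6,4,0,0,0,0,0,0,0,0,0,0,0,0,2,0,0,0,6,0,0,2,0,2,0,0,6,0,2,0,0,0,0,0,0]
Step 19: delete se at [2, 20, 28] -> counters=[0,0,5,4,0,0,0,0,0,0,0,0,0,0,0,0,2,0,0,0,5,0,0,2,0,2,0,0,5,0,2,0,0,0,0,0,0]
Step 20: delete qwj at [3, 23, 30] -> counters=[0,0,5,3,0,0,0,0,0,0,0,0,0,0,0,0,2,0,0,0,5,0,0,1,0,2,0,0,5,0,1,0,0,0,0,0,0]
Step 21: insert se at [2, 20, 28] -> counters=[0,0,6,3,0,0,0,0,0,0,0,0,0,0,0,0,2,0,0,0,6,0,0,1,0,2,0,0,6,0,1,0,0,0,0,0,0]
Step 22: insert qwj at [3, 23, 30] -> counters=[0,0,6,4,0,0,0,0,0,0,0,0,0,0,0,0,2,0,0,0,6,0,0,2,0,2,0,0,6,0,2,0,0,0,0,0,0]
Step 23: insert a at [3, 16, 25] -> counters=[0,0,6,5,0,0,0,0,0,0,0,0,0,0,0,0,3,0,0,0,6,0,0,2,0,3,0,0,6,0,2,0,0,0,0,0,0]
Final counters=[0,0,6,5,0,0,0,0,0,0,0,0,0,0,0,0,3,0,0,0,6,0,0,2,0,3,0,0,6,0,2,0,0,0,0,0,0] -> 8 nonzero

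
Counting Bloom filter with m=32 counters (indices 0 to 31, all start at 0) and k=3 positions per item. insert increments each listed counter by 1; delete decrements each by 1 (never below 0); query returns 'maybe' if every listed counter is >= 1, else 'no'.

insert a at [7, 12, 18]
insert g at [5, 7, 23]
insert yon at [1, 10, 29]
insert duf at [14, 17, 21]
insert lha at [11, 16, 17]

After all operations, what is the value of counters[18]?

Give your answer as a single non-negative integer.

Step 1: insert a at [7, 12, 18] -> counters=[0,0,0,0,0,0,0,1,0,0,0,0,1,0,0,0,0,0,1,0,0,0,0,0,0,0,0,0,0,0,0,0]
Step 2: insert g at [5, 7, 23] -> counters=[0,0,0,0,0,1,0,2,0,0,0,0,1,0,0,0,0,0,1,0,0,0,0,1,0,0,0,0,0,0,0,0]
Step 3: insert yon at [1, 10, 29] -> counters=[0,1,0,0,0,1,0,2,0,0,1,0,1,0,0,0,0,0,1,0,0,0,0,1,0,0,0,0,0,1,0,0]
Step 4: insert duf at [14, 17, 21] -> counters=[0,1,0,0,0,1,0,2,0,0,1,0,1,0,1,0,0,1,1,0,0,1,0,1,0,0,0,0,0,1,0,0]
Step 5: insert lha at [11, 16, 17] -> counters=[0,1,0,0,0,1,0,2,0,0,1,1,1,0,1,0,1,2,1,0,0,1,0,1,0,0,0,0,0,1,0,0]
Final counters=[0,1,0,0,0,1,0,2,0,0,1,1,1,0,1,0,1,2,1,0,0,1,0,1,0,0,0,0,0,1,0,0] -> counters[18]=1

Answer: 1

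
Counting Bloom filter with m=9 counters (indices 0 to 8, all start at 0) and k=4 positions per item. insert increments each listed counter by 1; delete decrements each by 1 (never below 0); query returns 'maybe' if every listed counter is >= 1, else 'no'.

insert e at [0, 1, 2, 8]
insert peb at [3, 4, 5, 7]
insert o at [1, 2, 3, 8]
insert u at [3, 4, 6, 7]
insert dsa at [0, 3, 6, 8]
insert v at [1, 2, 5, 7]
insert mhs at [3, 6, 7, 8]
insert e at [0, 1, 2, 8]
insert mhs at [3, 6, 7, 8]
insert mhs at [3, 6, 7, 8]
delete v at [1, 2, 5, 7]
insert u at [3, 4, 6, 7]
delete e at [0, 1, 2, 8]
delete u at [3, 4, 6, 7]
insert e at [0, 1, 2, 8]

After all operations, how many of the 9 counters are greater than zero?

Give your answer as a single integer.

Step 1: insert e at [0, 1, 2, 8] -> counters=[1,1,1,0,0,0,0,0,1]
Step 2: insert peb at [3, 4, 5, 7] -> counters=[1,1,1,1,1,1,0,1,1]
Step 3: insert o at [1, 2, 3, 8] -> counters=[1,2,2,2,1,1,0,1,2]
Step 4: insert u at [3, 4, 6, 7] -> counters=[1,2,2,3,2,1,1,2,2]
Step 5: insert dsa at [0, 3, 6, 8] -> counters=[2,2,2,4,2,1,2,2,3]
Step 6: insert v at [1, 2, 5, 7] -> counters=[2,3,3,4,2,2,2,3,3]
Step 7: insert mhs at [3, 6, 7, 8] -> counters=[2,3,3,5,2,2,3,4,4]
Step 8: insert e at [0, 1, 2, 8] -> counters=[3,4,4,5,2,2,3,4,5]
Step 9: insert mhs at [3, 6, 7, 8] -> counters=[3,4,4,6,2,2,4,5,6]
Step 10: insert mhs at [3, 6, 7, 8] -> counters=[3,4,4,7,2,2,5,6,7]
Step 11: delete v at [1, 2, 5, 7] -> counters=[3,3,3,7,2,1,5,5,7]
Step 12: insert u at [3, 4, 6, 7] -> counters=[3,3,3,8,3,1,6,6,7]
Step 13: delete e at [0, 1, 2, 8] -> counters=[2,2,2,8,3,1,6,6,6]
Step 14: delete u at [3, 4, 6, 7] -> counters=[2,2,2,7,2,1,5,5,6]
Step 15: insert e at [0, 1, 2, 8] -> counters=[3,3,3,7,2,1,5,5,7]
Final counters=[3,3,3,7,2,1,5,5,7] -> 9 nonzero

Answer: 9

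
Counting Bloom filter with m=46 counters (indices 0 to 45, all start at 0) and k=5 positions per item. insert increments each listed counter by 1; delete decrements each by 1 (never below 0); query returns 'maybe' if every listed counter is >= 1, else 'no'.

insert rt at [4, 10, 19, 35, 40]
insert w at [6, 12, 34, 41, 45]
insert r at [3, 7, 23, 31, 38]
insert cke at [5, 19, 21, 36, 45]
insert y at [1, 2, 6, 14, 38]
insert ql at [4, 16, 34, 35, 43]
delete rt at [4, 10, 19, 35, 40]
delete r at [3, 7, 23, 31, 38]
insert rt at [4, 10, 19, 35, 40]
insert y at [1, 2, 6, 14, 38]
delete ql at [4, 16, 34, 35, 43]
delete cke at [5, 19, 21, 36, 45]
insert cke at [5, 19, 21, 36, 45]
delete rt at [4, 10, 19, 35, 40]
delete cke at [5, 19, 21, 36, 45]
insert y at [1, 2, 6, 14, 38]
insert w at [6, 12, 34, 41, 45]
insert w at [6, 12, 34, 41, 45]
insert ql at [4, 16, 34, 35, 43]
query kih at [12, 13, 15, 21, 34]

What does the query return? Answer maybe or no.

Step 1: insert rt at [4, 10, 19, 35, 40] -> counters=[0,0,0,0,1,0,0,0,0,0,1,0,0,0,0,0,0,0,0,1,0,0,0,0,0,0,0,0,0,0,0,0,0,0,0,1,0,0,0,0,1,0,0,0,0,0]
Step 2: insert w at [6, 12, 34, 41, 45] -> counters=[0,0,0,0,1,0,1,0,0,0,1,0,1,0,0,0,0,0,0,1,0,0,0,0,0,0,0,0,0,0,0,0,0,0,1,1,0,0,0,0,1,1,0,0,0,1]
Step 3: insert r at [3, 7, 23, 31, 38] -> counters=[0,0,0,1,1,0,1,1,0,0,1,0,1,0,0,0,0,0,0,1,0,0,0,1,0,0,0,0,0,0,0,1,0,0,1,1,0,0,1,0,1,1,0,0,0,1]
Step 4: insert cke at [5, 19, 21, 36, 45] -> counters=[0,0,0,1,1,1,1,1,0,0,1,0,1,0,0,0,0,0,0,2,0,1,0,1,0,0,0,0,0,0,0,1,0,0,1,1,1,0,1,0,1,1,0,0,0,2]
Step 5: insert y at [1, 2, 6, 14, 38] -> counters=[0,1,1,1,1,1,2,1,0,0,1,0,1,0,1,0,0,0,0,2,0,1,0,1,0,0,0,0,0,0,0,1,0,0,1,1,1,0,2,0,1,1,0,0,0,2]
Step 6: insert ql at [4, 16, 34, 35, 43] -> counters=[0,1,1,1,2,1,2,1,0,0,1,0,1,0,1,0,1,0,0,2,0,1,0,1,0,0,0,0,0,0,0,1,0,0,2,2,1,0,2,0,1,1,0,1,0,2]
Step 7: delete rt at [4, 10, 19, 35, 40] -> counters=[0,1,1,1,1,1,2,1,0,0,0,0,1,0,1,0,1,0,0,1,0,1,0,1,0,0,0,0,0,0,0,1,0,0,2,1,1,0,2,0,0,1,0,1,0,2]
Step 8: delete r at [3, 7, 23, 31, 38] -> counters=[0,1,1,0,1,1,2,0,0,0,0,0,1,0,1,0,1,0,0,1,0,1,0,0,0,0,0,0,0,0,0,0,0,0,2,1,1,0,1,0,0,1,0,1,0,2]
Step 9: insert rt at [4, 10, 19, 35, 40] -> counters=[0,1,1,0,2,1,2,0,0,0,1,0,1,0,1,0,1,0,0,2,0,1,0,0,0,0,0,0,0,0,0,0,0,0,2,2,1,0,1,0,1,1,0,1,0,2]
Step 10: insert y at [1, 2, 6, 14, 38] -> counters=[0,2,2,0,2,1,3,0,0,0,1,0,1,0,2,0,1,0,0,2,0,1,0,0,0,0,0,0,0,0,0,0,0,0,2,2,1,0,2,0,1,1,0,1,0,2]
Step 11: delete ql at [4, 16, 34, 35, 43] -> counters=[0,2,2,0,1,1,3,0,0,0,1,0,1,0,2,0,0,0,0,2,0,1,0,0,0,0,0,0,0,0,0,0,0,0,1,1,1,0,2,0,1,1,0,0,0,2]
Step 12: delete cke at [5, 19, 21, 36, 45] -> counters=[0,2,2,0,1,0,3,0,0,0,1,0,1,0,2,0,0,0,0,1,0,0,0,0,0,0,0,0,0,0,0,0,0,0,1,1,0,0,2,0,1,1,0,0,0,1]
Step 13: insert cke at [5, 19, 21, 36, 45] -> counters=[0,2,2,0,1,1,3,0,0,0,1,0,1,0,2,0,0,0,0,2,0,1,0,0,0,0,0,0,0,0,0,0,0,0,1,1,1,0,2,0,1,1,0,0,0,2]
Step 14: delete rt at [4, 10, 19, 35, 40] -> counters=[0,2,2,0,0,1,3,0,0,0,0,0,1,0,2,0,0,0,0,1,0,1,0,0,0,0,0,0,0,0,0,0,0,0,1,0,1,0,2,0,0,1,0,0,0,2]
Step 15: delete cke at [5, 19, 21, 36, 45] -> counters=[0,2,2,0,0,0,3,0,0,0,0,0,1,0,2,0,0,0,0,0,0,0,0,0,0,0,0,0,0,0,0,0,0,0,1,0,0,0,2,0,0,1,0,0,0,1]
Step 16: insert y at [1, 2, 6, 14, 38] -> counters=[0,3,3,0,0,0,4,0,0,0,0,0,1,0,3,0,0,0,0,0,0,0,0,0,0,0,0,0,0,0,0,0,0,0,1,0,0,0,3,0,0,1,0,0,0,1]
Step 17: insert w at [6, 12, 34, 41, 45] -> counters=[0,3,3,0,0,0,5,0,0,0,0,0,2,0,3,0,0,0,0,0,0,0,0,0,0,0,0,0,0,0,0,0,0,0,2,0,0,0,3,0,0,2,0,0,0,2]
Step 18: insert w at [6, 12, 34, 41, 45] -> counters=[0,3,3,0,0,0,6,0,0,0,0,0,3,0,3,0,0,0,0,0,0,0,0,0,0,0,0,0,0,0,0,0,0,0,3,0,0,0,3,0,0,3,0,0,0,3]
Step 19: insert ql at [4, 16, 34, 35, 43] -> counters=[0,3,3,0,1,0,6,0,0,0,0,0,3,0,3,0,1,0,0,0,0,0,0,0,0,0,0,0,0,0,0,0,0,0,4,1,0,0,3,0,0,3,0,1,0,3]
Query kih: check counters[12]=3 counters[13]=0 counters[15]=0 counters[21]=0 counters[34]=4 -> no

Answer: no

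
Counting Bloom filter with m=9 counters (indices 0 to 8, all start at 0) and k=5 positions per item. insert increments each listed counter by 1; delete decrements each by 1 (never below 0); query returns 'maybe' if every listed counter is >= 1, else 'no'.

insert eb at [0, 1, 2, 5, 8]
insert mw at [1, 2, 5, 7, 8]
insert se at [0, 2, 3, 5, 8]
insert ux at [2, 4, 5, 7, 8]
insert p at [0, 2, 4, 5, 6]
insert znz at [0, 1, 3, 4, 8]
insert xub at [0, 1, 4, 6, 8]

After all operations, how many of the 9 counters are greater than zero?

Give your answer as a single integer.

Answer: 9

Derivation:
Step 1: insert eb at [0, 1, 2, 5, 8] -> counters=[1,1,1,0,0,1,0,0,1]
Step 2: insert mw at [1, 2, 5, 7, 8] -> counters=[1,2,2,0,0,2,0,1,2]
Step 3: insert se at [0, 2, 3, 5, 8] -> counters=[2,2,3,1,0,3,0,1,3]
Step 4: insert ux at [2, 4, 5, 7, 8] -> counters=[2,2,4,1,1,4,0,2,4]
Step 5: insert p at [0, 2, 4, 5, 6] -> counters=[3,2,5,1,2,5,1,2,4]
Step 6: insert znz at [0, 1, 3, 4, 8] -> counters=[4,3,5,2,3,5,1,2,5]
Step 7: insert xub at [0, 1, 4, 6, 8] -> counters=[5,4,5,2,4,5,2,2,6]
Final counters=[5,4,5,2,4,5,2,2,6] -> 9 nonzero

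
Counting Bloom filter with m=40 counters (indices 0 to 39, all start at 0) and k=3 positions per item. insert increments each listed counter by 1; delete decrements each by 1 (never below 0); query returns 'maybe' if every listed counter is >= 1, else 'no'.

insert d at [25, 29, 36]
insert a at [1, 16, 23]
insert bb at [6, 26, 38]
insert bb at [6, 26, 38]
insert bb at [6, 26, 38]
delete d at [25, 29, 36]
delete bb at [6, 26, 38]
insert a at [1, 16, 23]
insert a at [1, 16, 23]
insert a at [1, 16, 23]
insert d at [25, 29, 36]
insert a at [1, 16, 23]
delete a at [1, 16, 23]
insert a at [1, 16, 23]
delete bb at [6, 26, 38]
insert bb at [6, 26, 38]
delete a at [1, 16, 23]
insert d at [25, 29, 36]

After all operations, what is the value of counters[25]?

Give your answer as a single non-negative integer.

Step 1: insert d at [25, 29, 36] -> counters=[0,0,0,0,0,0,0,0,0,0,0,0,0,0,0,0,0,0,0,0,0,0,0,0,0,1,0,0,0,1,0,0,0,0,0,0,1,0,0,0]
Step 2: insert a at [1, 16, 23] -> counters=[0,1,0,0,0,0,0,0,0,0,0,0,0,0,0,0,1,0,0,0,0,0,0,1,0,1,0,0,0,1,0,0,0,0,0,0,1,0,0,0]
Step 3: insert bb at [6, 26, 38] -> counters=[0,1,0,0,0,0,1,0,0,0,0,0,0,0,0,0,1,0,0,0,0,0,0,1,0,1,1,0,0,1,0,0,0,0,0,0,1,0,1,0]
Step 4: insert bb at [6, 26, 38] -> counters=[0,1,0,0,0,0,2,0,0,0,0,0,0,0,0,0,1,0,0,0,0,0,0,1,0,1,2,0,0,1,0,0,0,0,0,0,1,0,2,0]
Step 5: insert bb at [6, 26, 38] -> counters=[0,1,0,0,0,0,3,0,0,0,0,0,0,0,0,0,1,0,0,0,0,0,0,1,0,1,3,0,0,1,0,0,0,0,0,0,1,0,3,0]
Step 6: delete d at [25, 29, 36] -> counters=[0,1,0,0,0,0,3,0,0,0,0,0,0,0,0,0,1,0,0,0,0,0,0,1,0,0,3,0,0,0,0,0,0,0,0,0,0,0,3,0]
Step 7: delete bb at [6, 26, 38] -> counters=[0,1,0,0,0,0,2,0,0,0,0,0,0,0,0,0,1,0,0,0,0,0,0,1,0,0,2,0,0,0,0,0,0,0,0,0,0,0,2,0]
Step 8: insert a at [1, 16, 23] -> counters=[0,2,0,0,0,0,2,0,0,0,0,0,0,0,0,0,2,0,0,0,0,0,0,2,0,0,2,0,0,0,0,0,0,0,0,0,0,0,2,0]
Step 9: insert a at [1, 16, 23] -> counters=[0,3,0,0,0,0,2,0,0,0,0,0,0,0,0,0,3,0,0,0,0,0,0,3,0,0,2,0,0,0,0,0,0,0,0,0,0,0,2,0]
Step 10: insert a at [1, 16, 23] -> counters=[0,4,0,0,0,0,2,0,0,0,0,0,0,0,0,0,4,0,0,0,0,0,0,4,0,0,2,0,0,0,0,0,0,0,0,0,0,0,2,0]
Step 11: insert d at [25, 29, 36] -> counters=[0,4,0,0,0,0,2,0,0,0,0,0,0,0,0,0,4,0,0,0,0,0,0,4,0,1,2,0,0,1,0,0,0,0,0,0,1,0,2,0]
Step 12: insert a at [1, 16, 23] -> counters=[0,5,0,0,0,0,2,0,0,0,0,0,0,0,0,0,5,0,0,0,0,0,0,5,0,1,2,0,0,1,0,0,0,0,0,0,1,0,2,0]
Step 13: delete a at [1, 16, 23] -> counters=[0,4,0,0,0,0,2,0,0,0,0,0,0,0,0,0,4,0,0,0,0,0,0,4,0,1,2,0,0,1,0,0,0,0,0,0,1,0,2,0]
Step 14: insert a at [1, 16, 23] -> counters=[0,5,0,0,0,0,2,0,0,0,0,0,0,0,0,0,5,0,0,0,0,0,0,5,0,1,2,0,0,1,0,0,0,0,0,0,1,0,2,0]
Step 15: delete bb at [6, 26, 38] -> counters=[0,5,0,0,0,0,1,0,0,0,0,0,0,0,0,0,5,0,0,0,0,0,0,5,0,1,1,0,0,1,0,0,0,0,0,0,1,0,1,0]
Step 16: insert bb at [6, 26, 38] -> counters=[0,5,0,0,0,0,2,0,0,0,0,0,0,0,0,0,5,0,0,0,0,0,0,5,0,1,2,0,0,1,0,0,0,0,0,0,1,0,2,0]
Step 17: delete a at [1, 16, 23] -> counters=[0,4,0,0,0,0,2,0,0,0,0,0,0,0,0,0,4,0,0,0,0,0,0,4,0,1,2,0,0,1,0,0,0,0,0,0,1,0,2,0]
Step 18: insert d at [25, 29, 36] -> counters=[0,4,0,0,0,0,2,0,0,0,0,0,0,0,0,0,4,0,0,0,0,0,0,4,0,2,2,0,0,2,0,0,0,0,0,0,2,0,2,0]
Final counters=[0,4,0,0,0,0,2,0,0,0,0,0,0,0,0,0,4,0,0,0,0,0,0,4,0,2,2,0,0,2,0,0,0,0,0,0,2,0,2,0] -> counters[25]=2

Answer: 2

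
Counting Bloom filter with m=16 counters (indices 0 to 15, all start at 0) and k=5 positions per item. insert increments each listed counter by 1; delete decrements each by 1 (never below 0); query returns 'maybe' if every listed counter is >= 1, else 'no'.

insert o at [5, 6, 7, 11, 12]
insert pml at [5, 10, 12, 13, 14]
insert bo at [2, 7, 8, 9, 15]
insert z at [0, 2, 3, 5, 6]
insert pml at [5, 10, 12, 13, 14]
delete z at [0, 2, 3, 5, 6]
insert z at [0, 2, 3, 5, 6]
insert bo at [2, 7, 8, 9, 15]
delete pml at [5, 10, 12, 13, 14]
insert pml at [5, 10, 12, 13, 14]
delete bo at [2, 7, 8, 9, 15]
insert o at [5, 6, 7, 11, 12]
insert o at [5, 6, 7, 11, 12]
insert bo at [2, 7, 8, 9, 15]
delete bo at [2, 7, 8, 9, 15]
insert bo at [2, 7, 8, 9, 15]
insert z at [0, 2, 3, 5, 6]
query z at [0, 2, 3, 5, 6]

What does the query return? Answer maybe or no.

Step 1: insert o at [5, 6, 7, 11, 12] -> counters=[0,0,0,0,0,1,1,1,0,0,0,1,1,0,0,0]
Step 2: insert pml at [5, 10, 12, 13, 14] -> counters=[0,0,0,0,0,2,1,1,0,0,1,1,2,1,1,0]
Step 3: insert bo at [2, 7, 8, 9, 15] -> counters=[0,0,1,0,0,2,1,2,1,1,1,1,2,1,1,1]
Step 4: insert z at [0, 2, 3, 5, 6] -> counters=[1,0,2,1,0,3,2,2,1,1,1,1,2,1,1,1]
Step 5: insert pml at [5, 10, 12, 13, 14] -> counters=[1,0,2,1,0,4,2,2,1,1,2,1,3,2,2,1]
Step 6: delete z at [0, 2, 3, 5, 6] -> counters=[0,0,1,0,0,3,1,2,1,1,2,1,3,2,2,1]
Step 7: insert z at [0, 2, 3, 5, 6] -> counters=[1,0,2,1,0,4,2,2,1,1,2,1,3,2,2,1]
Step 8: insert bo at [2, 7, 8, 9, 15] -> counters=[1,0,3,1,0,4,2,3,2,2,2,1,3,2,2,2]
Step 9: delete pml at [5, 10, 12, 13, 14] -> counters=[1,0,3,1,0,3,2,3,2,2,1,1,2,1,1,2]
Step 10: insert pml at [5, 10, 12, 13, 14] -> counters=[1,0,3,1,0,4,2,3,2,2,2,1,3,2,2,2]
Step 11: delete bo at [2, 7, 8, 9, 15] -> counters=[1,0,2,1,0,4,2,2,1,1,2,1,3,2,2,1]
Step 12: insert o at [5, 6, 7, 11, 12] -> counters=[1,0,2,1,0,5,3,3,1,1,2,2,4,2,2,1]
Step 13: insert o at [5, 6, 7, 11, 12] -> counters=[1,0,2,1,0,6,4,4,1,1,2,3,5,2,2,1]
Step 14: insert bo at [2, 7, 8, 9, 15] -> counters=[1,0,3,1,0,6,4,5,2,2,2,3,5,2,2,2]
Step 15: delete bo at [2, 7, 8, 9, 15] -> counters=[1,0,2,1,0,6,4,4,1,1,2,3,5,2,2,1]
Step 16: insert bo at [2, 7, 8, 9, 15] -> counters=[1,0,3,1,0,6,4,5,2,2,2,3,5,2,2,2]
Step 17: insert z at [0, 2, 3, 5, 6] -> counters=[2,0,4,2,0,7,5,5,2,2,2,3,5,2,2,2]
Query z: check counters[0]=2 counters[2]=4 counters[3]=2 counters[5]=7 counters[6]=5 -> maybe

Answer: maybe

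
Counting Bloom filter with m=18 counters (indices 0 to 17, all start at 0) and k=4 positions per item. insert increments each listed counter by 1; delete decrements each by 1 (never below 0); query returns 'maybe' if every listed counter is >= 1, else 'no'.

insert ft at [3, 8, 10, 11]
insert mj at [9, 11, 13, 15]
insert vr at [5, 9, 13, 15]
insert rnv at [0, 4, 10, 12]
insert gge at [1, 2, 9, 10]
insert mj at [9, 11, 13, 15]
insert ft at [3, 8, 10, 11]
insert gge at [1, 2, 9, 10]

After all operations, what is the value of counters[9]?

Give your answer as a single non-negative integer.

Answer: 5

Derivation:
Step 1: insert ft at [3, 8, 10, 11] -> counters=[0,0,0,1,0,0,0,0,1,0,1,1,0,0,0,0,0,0]
Step 2: insert mj at [9, 11, 13, 15] -> counters=[0,0,0,1,0,0,0,0,1,1,1,2,0,1,0,1,0,0]
Step 3: insert vr at [5, 9, 13, 15] -> counters=[0,0,0,1,0,1,0,0,1,2,1,2,0,2,0,2,0,0]
Step 4: insert rnv at [0, 4, 10, 12] -> counters=[1,0,0,1,1,1,0,0,1,2,2,2,1,2,0,2,0,0]
Step 5: insert gge at [1, 2, 9, 10] -> counters=[1,1,1,1,1,1,0,0,1,3,3,2,1,2,0,2,0,0]
Step 6: insert mj at [9, 11, 13, 15] -> counters=[1,1,1,1,1,1,0,0,1,4,3,3,1,3,0,3,0,0]
Step 7: insert ft at [3, 8, 10, 11] -> counters=[1,1,1,2,1,1,0,0,2,4,4,4,1,3,0,3,0,0]
Step 8: insert gge at [1, 2, 9, 10] -> counters=[1,2,2,2,1,1,0,0,2,5,5,4,1,3,0,3,0,0]
Final counters=[1,2,2,2,1,1,0,0,2,5,5,4,1,3,0,3,0,0] -> counters[9]=5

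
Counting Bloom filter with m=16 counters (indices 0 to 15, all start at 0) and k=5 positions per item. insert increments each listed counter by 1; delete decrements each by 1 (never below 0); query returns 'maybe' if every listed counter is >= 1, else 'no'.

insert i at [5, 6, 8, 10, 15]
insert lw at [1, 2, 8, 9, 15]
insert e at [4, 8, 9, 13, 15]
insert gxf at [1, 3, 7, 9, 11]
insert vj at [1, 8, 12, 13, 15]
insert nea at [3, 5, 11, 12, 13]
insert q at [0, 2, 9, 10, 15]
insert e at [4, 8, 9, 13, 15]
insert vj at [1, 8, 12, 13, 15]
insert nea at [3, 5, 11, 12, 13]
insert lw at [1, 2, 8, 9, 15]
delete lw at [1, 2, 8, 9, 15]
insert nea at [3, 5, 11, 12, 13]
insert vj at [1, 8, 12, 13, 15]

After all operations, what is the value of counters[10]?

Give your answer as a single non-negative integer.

Answer: 2

Derivation:
Step 1: insert i at [5, 6, 8, 10, 15] -> counters=[0,0,0,0,0,1,1,0,1,0,1,0,0,0,0,1]
Step 2: insert lw at [1, 2, 8, 9, 15] -> counters=[0,1,1,0,0,1,1,0,2,1,1,0,0,0,0,2]
Step 3: insert e at [4, 8, 9, 13, 15] -> counters=[0,1,1,0,1,1,1,0,3,2,1,0,0,1,0,3]
Step 4: insert gxf at [1, 3, 7, 9, 11] -> counters=[0,2,1,1,1,1,1,1,3,3,1,1,0,1,0,3]
Step 5: insert vj at [1, 8, 12, 13, 15] -> counters=[0,3,1,1,1,1,1,1,4,3,1,1,1,2,0,4]
Step 6: insert nea at [3, 5, 11, 12, 13] -> counters=[0,3,1,2,1,2,1,1,4,3,1,2,2,3,0,4]
Step 7: insert q at [0, 2, 9, 10, 15] -> counters=[1,3,2,2,1,2,1,1,4,4,2,2,2,3,0,5]
Step 8: insert e at [4, 8, 9, 13, 15] -> counters=[1,3,2,2,2,2,1,1,5,5,2,2,2,4,0,6]
Step 9: insert vj at [1, 8, 12, 13, 15] -> counters=[1,4,2,2,2,2,1,1,6,5,2,2,3,5,0,7]
Step 10: insert nea at [3, 5, 11, 12, 13] -> counters=[1,4,2,3,2,3,1,1,6,5,2,3,4,6,0,7]
Step 11: insert lw at [1, 2, 8, 9, 15] -> counters=[1,5,3,3,2,3,1,1,7,6,2,3,4,6,0,8]
Step 12: delete lw at [1, 2, 8, 9, 15] -> counters=[1,4,2,3,2,3,1,1,6,5,2,3,4,6,0,7]
Step 13: insert nea at [3, 5, 11, 12, 13] -> counters=[1,4,2,4,2,4,1,1,6,5,2,4,5,7,0,7]
Step 14: insert vj at [1, 8, 12, 13, 15] -> counters=[1,5,2,4,2,4,1,1,7,5,2,4,6,8,0,8]
Final counters=[1,5,2,4,2,4,1,1,7,5,2,4,6,8,0,8] -> counters[10]=2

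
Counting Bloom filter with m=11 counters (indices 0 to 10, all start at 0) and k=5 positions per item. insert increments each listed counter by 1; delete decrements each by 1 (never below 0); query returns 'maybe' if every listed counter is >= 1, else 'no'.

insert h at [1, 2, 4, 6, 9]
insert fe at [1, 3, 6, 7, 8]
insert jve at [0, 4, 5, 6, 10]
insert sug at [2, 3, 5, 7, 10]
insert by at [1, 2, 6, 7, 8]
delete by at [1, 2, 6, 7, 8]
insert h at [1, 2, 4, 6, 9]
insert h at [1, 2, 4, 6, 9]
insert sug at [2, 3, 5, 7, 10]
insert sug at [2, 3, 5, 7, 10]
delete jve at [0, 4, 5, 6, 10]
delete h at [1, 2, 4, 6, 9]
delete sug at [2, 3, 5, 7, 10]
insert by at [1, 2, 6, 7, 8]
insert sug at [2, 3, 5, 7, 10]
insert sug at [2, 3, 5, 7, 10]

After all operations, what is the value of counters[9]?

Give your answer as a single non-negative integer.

Step 1: insert h at [1, 2, 4, 6, 9] -> counters=[0,1,1,0,1,0,1,0,0,1,0]
Step 2: insert fe at [1, 3, 6, 7, 8] -> counters=[0,2,1,1,1,0,2,1,1,1,0]
Step 3: insert jve at [0, 4, 5, 6, 10] -> counters=[1,2,1,1,2,1,3,1,1,1,1]
Step 4: insert sug at [2, 3, 5, 7, 10] -> counters=[1,2,2,2,2,2,3,2,1,1,2]
Step 5: insert by at [1, 2, 6, 7, 8] -> counters=[1,3,3,2,2,2,4,3,2,1,2]
Step 6: delete by at [1, 2, 6, 7, 8] -> counters=[1,2,2,2,2,2,3,2,1,1,2]
Step 7: insert h at [1, 2, 4, 6, 9] -> counters=[1,3,3,2,3,2,4,2,1,2,2]
Step 8: insert h at [1, 2, 4, 6, 9] -> counters=[1,4,4,2,4,2,5,2,1,3,2]
Step 9: insert sug at [2, 3, 5, 7, 10] -> counters=[1,4,5,3,4,3,5,3,1,3,3]
Step 10: insert sug at [2, 3, 5, 7, 10] -> counters=[1,4,6,4,4,4,5,4,1,3,4]
Step 11: delete jve at [0, 4, 5, 6, 10] -> counters=[0,4,6,4,3,3,4,4,1,3,3]
Step 12: delete h at [1, 2, 4, 6, 9] -> counters=[0,3,5,4,2,3,3,4,1,2,3]
Step 13: delete sug at [2, 3, 5, 7, 10] -> counters=[0,3,4,3,2,2,3,3,1,2,2]
Step 14: insert by at [1, 2, 6, 7, 8] -> counters=[0,4,5,3,2,2,4,4,2,2,2]
Step 15: insert sug at [2, 3, 5, 7, 10] -> counters=[0,4,6,4,2,3,4,5,2,2,3]
Step 16: insert sug at [2, 3, 5, 7, 10] -> counters=[0,4,7,5,2,4,4,6,2,2,4]
Final counters=[0,4,7,5,2,4,4,6,2,2,4] -> counters[9]=2

Answer: 2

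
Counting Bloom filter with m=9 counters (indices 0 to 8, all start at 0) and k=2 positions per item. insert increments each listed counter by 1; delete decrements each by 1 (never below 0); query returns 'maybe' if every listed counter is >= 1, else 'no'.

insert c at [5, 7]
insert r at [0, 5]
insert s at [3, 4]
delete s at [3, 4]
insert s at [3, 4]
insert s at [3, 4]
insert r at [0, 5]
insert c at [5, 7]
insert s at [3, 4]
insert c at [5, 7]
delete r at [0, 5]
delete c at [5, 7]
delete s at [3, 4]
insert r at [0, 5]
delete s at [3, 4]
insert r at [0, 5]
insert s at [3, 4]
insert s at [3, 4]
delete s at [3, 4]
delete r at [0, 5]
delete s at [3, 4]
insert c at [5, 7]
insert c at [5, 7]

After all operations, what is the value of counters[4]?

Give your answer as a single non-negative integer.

Answer: 1

Derivation:
Step 1: insert c at [5, 7] -> counters=[0,0,0,0,0,1,0,1,0]
Step 2: insert r at [0, 5] -> counters=[1,0,0,0,0,2,0,1,0]
Step 3: insert s at [3, 4] -> counters=[1,0,0,1,1,2,0,1,0]
Step 4: delete s at [3, 4] -> counters=[1,0,0,0,0,2,0,1,0]
Step 5: insert s at [3, 4] -> counters=[1,0,0,1,1,2,0,1,0]
Step 6: insert s at [3, 4] -> counters=[1,0,0,2,2,2,0,1,0]
Step 7: insert r at [0, 5] -> counters=[2,0,0,2,2,3,0,1,0]
Step 8: insert c at [5, 7] -> counters=[2,0,0,2,2,4,0,2,0]
Step 9: insert s at [3, 4] -> counters=[2,0,0,3,3,4,0,2,0]
Step 10: insert c at [5, 7] -> counters=[2,0,0,3,3,5,0,3,0]
Step 11: delete r at [0, 5] -> counters=[1,0,0,3,3,4,0,3,0]
Step 12: delete c at [5, 7] -> counters=[1,0,0,3,3,3,0,2,0]
Step 13: delete s at [3, 4] -> counters=[1,0,0,2,2,3,0,2,0]
Step 14: insert r at [0, 5] -> counters=[2,0,0,2,2,4,0,2,0]
Step 15: delete s at [3, 4] -> counters=[2,0,0,1,1,4,0,2,0]
Step 16: insert r at [0, 5] -> counters=[3,0,0,1,1,5,0,2,0]
Step 17: insert s at [3, 4] -> counters=[3,0,0,2,2,5,0,2,0]
Step 18: insert s at [3, 4] -> counters=[3,0,0,3,3,5,0,2,0]
Step 19: delete s at [3, 4] -> counters=[3,0,0,2,2,5,0,2,0]
Step 20: delete r at [0, 5] -> counters=[2,0,0,2,2,4,0,2,0]
Step 21: delete s at [3, 4] -> counters=[2,0,0,1,1,4,0,2,0]
Step 22: insert c at [5, 7] -> counters=[2,0,0,1,1,5,0,3,0]
Step 23: insert c at [5, 7] -> counters=[2,0,0,1,1,6,0,4,0]
Final counters=[2,0,0,1,1,6,0,4,0] -> counters[4]=1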